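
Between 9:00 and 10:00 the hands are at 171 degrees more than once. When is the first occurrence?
At t minutes past 9:00, the hour hand is at 30 x 9 + 0.5t degrees and the minute hand is at 6t degrees.
The smaller angle between them is 171 degrees when |30H - 5.5t| = 171 or |30H - 5.5t| = 189.
With H = 9, solve 30 x 9 - 5.5t = +/- target for each target:
  t = (30 x 9 - 171) / 5.5 = 18
  t = (30 x 9 + 171) / 5.5 = 80.18 (outside (0, 60))
  t = (30 x 9 - 189) / 5.5 = 14.73
  t = (30 x 9 + 189) / 5.5 = 83.45 (outside (0, 60))
Valid solutions in (0, 60): {14.73, 18} minutes.
The first occurrence is t = 14.73 minutes.
The hands form a 171-degree angle at 14.73 minutes past 9:00.

Final answer: 14.73 minutes past 9:00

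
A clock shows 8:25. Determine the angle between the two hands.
Hour hand position: 8 x 30 + 25 x 0.5 = 252.5 degrees
Minute hand position: 25 x 6 = 150 degrees
Difference: |252.5 - 150| = 102.5 degrees
The angle between the hands is 102.5 degrees

Final answer: 102.5 degrees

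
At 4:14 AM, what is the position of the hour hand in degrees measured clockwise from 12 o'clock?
The hour hand moves 30 degrees per hour and 0.5 degrees per minute.
At 4:14: (4) x 30 + 14 x 0.5 = 120 + 7 = 127 degrees

Final answer: 127 degrees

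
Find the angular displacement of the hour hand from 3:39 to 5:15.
The hour hand moves 0.5 degrees per minute.
Time elapsed: 5:15 - 3:39 = 96 minutes
Angular displacement: 96 x 0.5 = 48 degrees

Final answer: 48 degrees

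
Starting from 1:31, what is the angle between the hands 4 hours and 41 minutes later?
First find the time 4 hours and 41 minutes after 1:31.
Total minutes: 1 x 60 + 31 + 4 x 60 + 41 = 372.
372 mod 720 = 372 minutes = 6:12.
Now compute the angle at 6:12:
Hour hand: 6 x 30 + 12 x 0.5 = 186 degrees
Minute hand: 12 x 6 = 72 degrees
Difference: |186 - 72| = 114 degrees
The angle is 114 degrees

Final answer: 114 degrees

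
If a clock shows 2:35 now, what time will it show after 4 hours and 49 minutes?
Starting time: 2:35
Adding 49 minutes to 35 minutes: 35 + 49 = 84 minutes = 1 hour and 24 minutes
Adding 4 hours: 2 + 4 + 1 (carry) = 7
Final time: 7:24

Final answer: 7:24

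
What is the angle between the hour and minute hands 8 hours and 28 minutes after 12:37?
First find the time 8 hours and 28 minutes after 12:37.
Total minutes: 12 x 60 + 37 + 8 x 60 + 28 = 1265.
1265 mod 720 = 545 minutes = 9:05.
Now compute the angle at 9:05:
Hour hand: 9 x 30 + 5 x 0.5 = 272.5 degrees
Minute hand: 5 x 6 = 30 degrees
Difference: |272.5 - 30| = 242.5 degrees
Smaller angle: 360 - 242.5 = 117.5 degrees

Final answer: 117.5 degrees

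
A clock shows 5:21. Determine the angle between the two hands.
Hour hand position: 5 x 30 + 21 x 0.5 = 160.5 degrees
Minute hand position: 21 x 6 = 126 degrees
Difference: |160.5 - 126| = 34.5 degrees
The angle between the hands is 34.5 degrees

Final answer: 34.5 degrees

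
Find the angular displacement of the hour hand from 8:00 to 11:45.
The hour hand moves 0.5 degrees per minute.
Time elapsed: 11:45 - 8:00 = 225 minutes
Angular displacement: 225 x 0.5 = 112.5 degrees

Final answer: 112.5 degrees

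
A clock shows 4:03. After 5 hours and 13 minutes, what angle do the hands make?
First find the time 5 hours and 13 minutes after 4:03.
Total minutes: 4 x 60 + 3 + 5 x 60 + 13 = 556.
556 mod 720 = 556 minutes = 9:16.
Now compute the angle at 9:16:
Hour hand: 9 x 30 + 16 x 0.5 = 278 degrees
Minute hand: 16 x 6 = 96 degrees
Difference: |278 - 96| = 182 degrees
Smaller angle: 360 - 182 = 178 degrees

Final answer: 178 degrees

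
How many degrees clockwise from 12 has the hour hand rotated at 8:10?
The hour hand moves 30 degrees per hour and 0.5 degrees per minute.
At 8:10: (8) x 30 + 10 x 0.5 = 240 + 5 = 245 degrees

Final answer: 245 degrees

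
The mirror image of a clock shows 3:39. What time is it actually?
Reflection across the vertical (12-6) axis maps a hand at angle A degrees to (360 - A) degrees, which sends a reading of T minutes past 12:00 to (720 - T) minutes past 12:00.
Mirror reads 3:39 = 219 minutes past 12:00.
Actual time: (720 - 219) mod 720 = 501 minutes = 8:21.

Final answer: 8:21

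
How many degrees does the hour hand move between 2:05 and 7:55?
The hour hand moves 0.5 degrees per minute.
Time elapsed: 7:55 - 2:05 = 350 minutes
Angular displacement: 350 x 0.5 = 175 degrees

Final answer: 175 degrees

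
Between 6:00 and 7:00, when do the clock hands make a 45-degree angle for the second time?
At t minutes past 6:00, the hour hand is at 30 x 6 + 0.5t degrees and the minute hand is at 6t degrees.
The smaller angle between them is 45 degrees when |30H - 5.5t| = 45 or |30H - 5.5t| = 315.
With H = 6, solve 30 x 6 - 5.5t = +/- target for each target:
  t = (30 x 6 - 45) / 5.5 = 24.55
  t = (30 x 6 + 45) / 5.5 = 40.91
  t = (30 x 6 - 315) / 5.5 = -24.55 (outside (0, 60))
  t = (30 x 6 + 315) / 5.5 = 90 (outside (0, 60))
Valid solutions in (0, 60): {24.55, 40.91} minutes.
The second occurrence is t = 40.91 minutes.
The hands form a 45-degree angle at 40.91 minutes past 6:00.

Final answer: 40.91 minutes past 6:00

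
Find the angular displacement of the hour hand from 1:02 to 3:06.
The hour hand moves 0.5 degrees per minute.
Time elapsed: 3:06 - 1:02 = 124 minutes
Angular displacement: 124 x 0.5 = 62 degrees

Final answer: 62 degrees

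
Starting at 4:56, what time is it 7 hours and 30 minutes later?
Starting time: 4:56
Adding 30 minutes to 56 minutes: 56 + 30 = 86 minutes = 1 hour and 26 minutes
Adding 7 hours: 4 + 7 + 1 (carry) = 12
Final time: 12:26

Final answer: 12:26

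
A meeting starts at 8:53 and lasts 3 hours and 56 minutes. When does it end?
Starting time: 8:53
Adding 56 minutes to 53 minutes: 53 + 56 = 109 minutes = 1 hour and 49 minutes
Adding 3 hours: 8 + 3 + 1 (carry) = 12
Final time: 12:49

Final answer: 12:49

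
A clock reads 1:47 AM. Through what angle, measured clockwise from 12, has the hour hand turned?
The hour hand moves 30 degrees per hour and 0.5 degrees per minute.
At 1:47: (1) x 30 + 47 x 0.5 = 30 + 23.5 = 53.5 degrees

Final answer: 53.5 degrees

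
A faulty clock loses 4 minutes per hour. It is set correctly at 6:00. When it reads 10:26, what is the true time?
For every 60 true minutes, the faulty clock advances 56 minutes, so 1 faulty-clock minute corresponds to 60/56 true minutes.
From 6:00 to 10:26 on the faulty dial is 266 minutes.
True elapsed: 266 x 60/56 = 285 minutes = 4 hours and 45 minutes.
True time: 6:00 + 4 hours and 45 minutes = 10:45.

Final answer: 10:45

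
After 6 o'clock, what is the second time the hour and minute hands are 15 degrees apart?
At t minutes past 6:00, the hour hand is at 30 x 6 + 0.5t degrees and the minute hand is at 6t degrees.
The smaller angle between them is 15 degrees when |30H - 5.5t| = 15 or |30H - 5.5t| = 345.
With H = 6, solve 30 x 6 - 5.5t = +/- target for each target:
  t = (30 x 6 - 15) / 5.5 = 30
  t = (30 x 6 + 15) / 5.5 = 35.45
  t = (30 x 6 - 345) / 5.5 = -30 (outside (0, 60))
  t = (30 x 6 + 345) / 5.5 = 95.45 (outside (0, 60))
Valid solutions in (0, 60): {30, 35.45} minutes.
The second occurrence is t = 35.45 minutes.
The hands form a 15-degree angle at 35.45 minutes past 6:00.

Final answer: 35.45 minutes past 6:00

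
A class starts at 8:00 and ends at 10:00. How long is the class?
From 8:00 to 10:00:
(10 x 60 + 0) - (8 x 60 + 0) = 600 - 480 = 120 minutes
= 2 hours

Final answer: 2 hours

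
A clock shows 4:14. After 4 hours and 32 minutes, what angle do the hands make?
First find the time 4 hours and 32 minutes after 4:14.
Total minutes: 4 x 60 + 14 + 4 x 60 + 32 = 526.
526 mod 720 = 526 minutes = 8:46.
Now compute the angle at 8:46:
Hour hand: 8 x 30 + 46 x 0.5 = 263 degrees
Minute hand: 46 x 6 = 276 degrees
Difference: |263 - 276| = 13 degrees
The angle is 13 degrees

Final answer: 13 degrees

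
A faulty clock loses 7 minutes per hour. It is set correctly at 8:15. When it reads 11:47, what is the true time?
For every 60 true minutes, the faulty clock advances 53 minutes, so 1 faulty-clock minute corresponds to 60/53 true minutes.
From 8:15 to 11:47 on the faulty dial is 212 minutes.
True elapsed: 212 x 60/53 = 240 minutes = 4 hours.
True time: 8:15 + 4 hours = 12:15.

Final answer: 12:15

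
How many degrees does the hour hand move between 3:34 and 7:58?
The hour hand moves 0.5 degrees per minute.
Time elapsed: 7:58 - 3:34 = 264 minutes
Angular displacement: 264 x 0.5 = 132 degrees

Final answer: 132 degrees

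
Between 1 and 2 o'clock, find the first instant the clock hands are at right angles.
At t minutes past 1:00, the hour hand is at 30 x 1 + 0.5t degrees and the minute hand is at 6t degrees.
The smaller angle between them is 90 degrees when |30H - 5.5t| = 90 or |30H - 5.5t| = 270.
With H = 1, solve 30 x 1 - 5.5t = +/- target for each target:
  t = (30 x 1 - 90) / 5.5 = -10.91 (outside (0, 60))
  t = (30 x 1 + 90) / 5.5 = 21.82
  t = (30 x 1 - 270) / 5.5 = -43.64 (outside (0, 60))
  t = (30 x 1 + 270) / 5.5 = 54.55
Valid solutions in (0, 60): {21.82, 54.55} minutes.
First occurrence: t = 21.82 minutes.
The hands are at right angles at 21.82 minutes past 1:00.

Final answer: 21.82 minutes past 1:00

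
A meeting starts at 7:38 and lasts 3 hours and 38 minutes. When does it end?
Starting time: 7:38
Adding 38 minutes to 38 minutes: 38 + 38 = 76 minutes = 1 hour and 16 minutes
Adding 3 hours: 7 + 3 + 1 (carry) = 11
Final time: 11:16

Final answer: 11:16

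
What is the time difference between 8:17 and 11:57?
From 8:17 to 11:57:
(11 x 60 + 57) - (8 x 60 + 17) = 717 - 497 = 220 minutes
= 3 hours and 40 minutes

Final answer: 3 hours and 40 minutes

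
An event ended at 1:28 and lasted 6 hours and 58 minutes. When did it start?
Starting time: 1:28 = 88 total minutes past 12:00
Subtracting: 6 hours and 58 minutes = 418 minutes
88 - 418 = -330 (negative, add 12 hours = 720) = 390 minutes
= 6 hours and 30 minutes past 12:00 = 6:30

Final answer: 6:30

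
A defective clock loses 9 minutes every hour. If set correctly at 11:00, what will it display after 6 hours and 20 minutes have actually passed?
For every 60 true minutes, the faulty clock advances 60 - 9 = 51 minutes.
True elapsed: 6 hours and 20 minutes = 380 minutes.
Faulty clock advances: 380 x 51/60 = 323 minutes (drift: 57 minutes behind).
Shown time: 11:00 + 323 minutes = 4:23.

Final answer: 4:23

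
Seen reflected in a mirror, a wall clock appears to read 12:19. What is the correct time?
Reflection across the vertical (12-6) axis maps a hand at angle A degrees to (360 - A) degrees, which sends a reading of T minutes past 12:00 to (720 - T) minutes past 12:00.
Mirror reads 12:19 = 19 minutes past 12:00.
Actual time: (720 - 19) mod 720 = 701 minutes = 11:41.

Final answer: 11:41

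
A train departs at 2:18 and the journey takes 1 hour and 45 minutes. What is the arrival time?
Starting time: 2:18
Adding 45 minutes to 18 minutes: 18 + 45 = 63 minutes = 1 hour and 3 minutes
Adding 1 hour: 2 + 1 + 1 (carry) = 4
Final time: 4:03

Final answer: 4:03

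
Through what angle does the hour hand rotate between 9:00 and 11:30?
The hour hand moves 0.5 degrees per minute.
Time elapsed: 11:30 - 9:00 = 150 minutes
Angular displacement: 150 x 0.5 = 75 degrees

Final answer: 75 degrees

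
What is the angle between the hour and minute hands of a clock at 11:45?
Hour hand position: 11 x 30 + 45 x 0.5 = 352.5 degrees
Minute hand position: 45 x 6 = 270 degrees
Difference: |352.5 - 270| = 82.5 degrees
The angle between the hands is 82.5 degrees

Final answer: 82.5 degrees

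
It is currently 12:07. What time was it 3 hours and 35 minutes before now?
Starting time: 12:07 = 7 total minutes past 12:00
Subtracting: 3 hours and 35 minutes = 215 minutes
7 - 215 = -208 (negative, add 12 hours = 720) = 512 minutes
= 8 hours and 32 minutes past 12:00 = 8:32

Final answer: 8:32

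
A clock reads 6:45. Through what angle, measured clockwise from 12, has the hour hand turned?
The hour hand moves 30 degrees per hour and 0.5 degrees per minute.
At 6:45: (6) x 30 + 45 x 0.5 = 180 + 22.5 = 202.5 degrees

Final answer: 202.5 degrees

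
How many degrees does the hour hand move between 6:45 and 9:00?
The hour hand moves 0.5 degrees per minute.
Time elapsed: 9:00 - 6:45 = 135 minutes
Angular displacement: 135 x 0.5 = 67.5 degrees

Final answer: 67.5 degrees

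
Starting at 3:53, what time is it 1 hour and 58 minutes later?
Starting time: 3:53
Adding 58 minutes to 53 minutes: 53 + 58 = 111 minutes = 1 hour and 51 minutes
Adding 1 hour: 3 + 1 + 1 (carry) = 5
Final time: 5:51

Final answer: 5:51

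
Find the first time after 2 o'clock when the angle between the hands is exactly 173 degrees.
At t minutes past 2:00, the hour hand is at 30 x 2 + 0.5t degrees and the minute hand is at 6t degrees.
The smaller angle between them is 173 degrees when |30H - 5.5t| = 173 or |30H - 5.5t| = 187.
With H = 2, solve 30 x 2 - 5.5t = +/- target for each target:
  t = (30 x 2 - 173) / 5.5 = -20.55 (outside (0, 60))
  t = (30 x 2 + 173) / 5.5 = 42.36
  t = (30 x 2 - 187) / 5.5 = -23.09 (outside (0, 60))
  t = (30 x 2 + 187) / 5.5 = 44.91
Valid solutions in (0, 60): {42.36, 44.91} minutes.
The first occurrence is t = 42.36 minutes.
The hands form a 173-degree angle at 42.36 minutes past 2:00.

Final answer: 42.36 minutes past 2:00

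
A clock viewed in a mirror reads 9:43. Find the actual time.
Reflection across the vertical (12-6) axis maps a hand at angle A degrees to (360 - A) degrees, which sends a reading of T minutes past 12:00 to (720 - T) minutes past 12:00.
Mirror reads 9:43 = 583 minutes past 12:00.
Actual time: (720 - 583) mod 720 = 137 minutes = 2:17.

Final answer: 2:17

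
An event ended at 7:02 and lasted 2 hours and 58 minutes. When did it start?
Starting time: 7:02 = 422 total minutes past 12:00
Subtracting: 2 hours and 58 minutes = 178 minutes
422 - 178 = 244 minutes
= 4 hours and 4 minutes past 12:00 = 4:04

Final answer: 4:04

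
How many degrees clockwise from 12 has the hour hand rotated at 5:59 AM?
The hour hand moves 30 degrees per hour and 0.5 degrees per minute.
At 5:59: (5) x 30 + 59 x 0.5 = 150 + 29.5 = 179.5 degrees

Final answer: 179.5 degrees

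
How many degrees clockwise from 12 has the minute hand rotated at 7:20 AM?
The minute hand moves 6 degrees per minute.
At 7:20: 20 x 6 = 120 degrees

Final answer: 120 degrees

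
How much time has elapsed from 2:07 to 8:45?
From 2:07 to 8:45:
(8 x 60 + 45) - (2 x 60 + 7) = 525 - 127 = 398 minutes
= 6 hours and 38 minutes

Final answer: 6 hours and 38 minutes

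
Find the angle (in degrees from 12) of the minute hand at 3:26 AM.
The minute hand moves 6 degrees per minute.
At 3:26: 26 x 6 = 156 degrees

Final answer: 156 degrees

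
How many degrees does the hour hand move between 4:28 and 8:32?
The hour hand moves 0.5 degrees per minute.
Time elapsed: 8:32 - 4:28 = 244 minutes
Angular displacement: 244 x 0.5 = 122 degrees

Final answer: 122 degrees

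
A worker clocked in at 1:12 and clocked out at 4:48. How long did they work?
From 1:12 to 4:48:
(4 x 60 + 48) - (1 x 60 + 12) = 288 - 72 = 216 minutes
= 3 hours and 36 minutes

Final answer: 3 hours and 36 minutes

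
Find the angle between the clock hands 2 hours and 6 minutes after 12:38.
First find the time 2 hours and 6 minutes after 12:38.
Total minutes: 12 x 60 + 38 + 2 x 60 + 6 = 884.
884 mod 720 = 164 minutes = 2:44.
Now compute the angle at 2:44:
Hour hand: 2 x 30 + 44 x 0.5 = 82 degrees
Minute hand: 44 x 6 = 264 degrees
Difference: |82 - 264| = 182 degrees
Smaller angle: 360 - 182 = 178 degrees

Final answer: 178 degrees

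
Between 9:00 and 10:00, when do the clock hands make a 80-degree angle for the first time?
At t minutes past 9:00, the hour hand is at 30 x 9 + 0.5t degrees and the minute hand is at 6t degrees.
The smaller angle between them is 80 degrees when |30H - 5.5t| = 80 or |30H - 5.5t| = 280.
With H = 9, solve 30 x 9 - 5.5t = +/- target for each target:
  t = (30 x 9 - 80) / 5.5 = 34.55
  t = (30 x 9 + 80) / 5.5 = 63.64 (outside (0, 60))
  t = (30 x 9 - 280) / 5.5 = -1.82 (outside (0, 60))
  t = (30 x 9 + 280) / 5.5 = 100 (outside (0, 60))
Valid solutions in (0, 60): {34.55} minutes.
The first occurrence is t = 34.55 minutes.
The hands form a 80-degree angle at 34.55 minutes past 9:00.

Final answer: 34.55 minutes past 9:00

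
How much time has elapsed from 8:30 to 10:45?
From 8:30 to 10:45:
(10 x 60 + 45) - (8 x 60 + 30) = 645 - 510 = 135 minutes
= 2 hours and 15 minutes

Final answer: 2 hours and 15 minutes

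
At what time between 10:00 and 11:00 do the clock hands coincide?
The minute hand gains 5.5 degrees per minute on the hour hand.
At 10:00, the hour hand is at 300 degrees and the minute hand is at 0 degrees.
The gap is 300 degrees. Time to close: 300/5.5 = 60 x 10/11 = 54.55 minutes.
The hands overlap at 54.55 minutes past 10:00.

Final answer: 54.55 minutes past 10:00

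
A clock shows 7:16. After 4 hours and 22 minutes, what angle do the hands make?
First find the time 4 hours and 22 minutes after 7:16.
Total minutes: 7 x 60 + 16 + 4 x 60 + 22 = 698.
698 mod 720 = 698 minutes = 11:38.
Now compute the angle at 11:38:
Hour hand: 11 x 30 + 38 x 0.5 = 349 degrees
Minute hand: 38 x 6 = 228 degrees
Difference: |349 - 228| = 121 degrees
The angle is 121 degrees

Final answer: 121 degrees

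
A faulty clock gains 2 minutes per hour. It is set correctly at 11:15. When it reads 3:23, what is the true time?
For every 60 true minutes, the faulty clock advances 62 minutes, so 1 faulty-clock minute corresponds to 60/62 true minutes.
From 11:15 to 3:23 on the faulty dial is 248 minutes.
True elapsed: 248 x 60/62 = 240 minutes = 4 hours.
True time: 11:15 + 4 hours = 3:15.

Final answer: 3:15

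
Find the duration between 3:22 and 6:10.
From 3:22 to 6:10:
(6 x 60 + 10) - (3 x 60 + 22) = 370 - 202 = 168 minutes
= 2 hours and 48 minutes

Final answer: 2 hours and 48 minutes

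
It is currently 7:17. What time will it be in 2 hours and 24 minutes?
Starting time: 7:17
Adding 24 minutes to 17 minutes: 17 + 24 = 41 minutes
Adding 2 hours: 7 + 2 = 9
Final time: 9:41

Final answer: 9:41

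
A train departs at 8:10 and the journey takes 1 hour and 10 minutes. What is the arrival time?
Starting time: 8:10
Adding 10 minutes to 10 minutes: 10 + 10 = 20 minutes
Adding 1 hour: 8 + 1 = 9
Final time: 9:20

Final answer: 9:20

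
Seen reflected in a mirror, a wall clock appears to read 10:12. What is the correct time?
Reflection across the vertical (12-6) axis maps a hand at angle A degrees to (360 - A) degrees, which sends a reading of T minutes past 12:00 to (720 - T) minutes past 12:00.
Mirror reads 10:12 = 612 minutes past 12:00.
Actual time: (720 - 612) mod 720 = 108 minutes = 1:48.

Final answer: 1:48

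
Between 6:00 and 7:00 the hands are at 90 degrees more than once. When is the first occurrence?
At t minutes past 6:00, the hour hand is at 30 x 6 + 0.5t degrees and the minute hand is at 6t degrees.
The smaller angle between them is 90 degrees when |30H - 5.5t| = 90 or |30H - 5.5t| = 270.
With H = 6, solve 30 x 6 - 5.5t = +/- target for each target:
  t = (30 x 6 - 90) / 5.5 = 16.36
  t = (30 x 6 + 90) / 5.5 = 49.09
  t = (30 x 6 - 270) / 5.5 = -16.36 (outside (0, 60))
  t = (30 x 6 + 270) / 5.5 = 81.82 (outside (0, 60))
Valid solutions in (0, 60): {16.36, 49.09} minutes.
The first occurrence is t = 16.36 minutes.
The hands form a 90-degree angle at 16.36 minutes past 6:00.

Final answer: 16.36 minutes past 6:00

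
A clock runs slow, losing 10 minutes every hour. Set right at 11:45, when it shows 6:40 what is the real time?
For every 60 true minutes, the faulty clock advances 50 minutes, so 1 faulty-clock minute corresponds to 60/50 true minutes.
From 11:45 to 6:40 on the faulty dial is 415 minutes.
True elapsed: 415 x 60/50 = 498 minutes = 8 hours and 18 minutes.
True time: 11:45 + 8 hours and 18 minutes = 8:03.

Final answer: 8:03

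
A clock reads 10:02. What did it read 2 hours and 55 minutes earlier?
Starting time: 10:02 = 602 total minutes past 12:00
Subtracting: 2 hours and 55 minutes = 175 minutes
602 - 175 = 427 minutes
= 7 hours and 7 minutes past 12:00 = 7:07

Final answer: 7:07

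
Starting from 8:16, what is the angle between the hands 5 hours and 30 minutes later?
First find the time 5 hours and 30 minutes after 8:16.
Total minutes: 8 x 60 + 16 + 5 x 60 + 30 = 826.
826 mod 720 = 106 minutes = 1:46.
Now compute the angle at 1:46:
Hour hand: 1 x 30 + 46 x 0.5 = 53 degrees
Minute hand: 46 x 6 = 276 degrees
Difference: |53 - 276| = 223 degrees
Smaller angle: 360 - 223 = 137 degrees

Final answer: 137 degrees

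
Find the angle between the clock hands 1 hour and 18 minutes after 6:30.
First find the time 1 hour and 18 minutes after 6:30.
Total minutes: 6 x 60 + 30 + 1 x 60 + 18 = 468.
468 mod 720 = 468 minutes = 7:48.
Now compute the angle at 7:48:
Hour hand: 7 x 30 + 48 x 0.5 = 234 degrees
Minute hand: 48 x 6 = 288 degrees
Difference: |234 - 288| = 54 degrees
The angle is 54 degrees

Final answer: 54 degrees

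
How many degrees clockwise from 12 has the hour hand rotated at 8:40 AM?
The hour hand moves 30 degrees per hour and 0.5 degrees per minute.
At 8:40: (8) x 30 + 40 x 0.5 = 240 + 20 = 260 degrees

Final answer: 260 degrees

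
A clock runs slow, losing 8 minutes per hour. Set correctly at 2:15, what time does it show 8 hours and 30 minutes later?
For every 60 true minutes, the faulty clock advances 60 - 8 = 52 minutes.
True elapsed: 8 hours and 30 minutes = 510 minutes.
Faulty clock advances: 510 x 52/60 = 442 minutes (drift: 68 minutes behind).
Shown time: 2:15 + 442 minutes = 9:37.

Final answer: 9:37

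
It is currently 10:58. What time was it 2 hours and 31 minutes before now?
Starting time: 10:58 = 658 total minutes past 12:00
Subtracting: 2 hours and 31 minutes = 151 minutes
658 - 151 = 507 minutes
= 8 hours and 27 minutes past 12:00 = 8:27

Final answer: 8:27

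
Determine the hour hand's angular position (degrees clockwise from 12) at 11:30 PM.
The hour hand moves 30 degrees per hour and 0.5 degrees per minute.
At 11:30: (11) x 30 + 30 x 0.5 = 330 + 15 = 345 degrees

Final answer: 345 degrees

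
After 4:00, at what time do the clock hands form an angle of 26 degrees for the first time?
At t minutes past 4:00, the hour hand is at 30 x 4 + 0.5t degrees and the minute hand is at 6t degrees.
The smaller angle between them is 26 degrees when |30H - 5.5t| = 26 or |30H - 5.5t| = 334.
With H = 4, solve 30 x 4 - 5.5t = +/- target for each target:
  t = (30 x 4 - 26) / 5.5 = 17.09
  t = (30 x 4 + 26) / 5.5 = 26.55
  t = (30 x 4 - 334) / 5.5 = -38.91 (outside (0, 60))
  t = (30 x 4 + 334) / 5.5 = 82.55 (outside (0, 60))
Valid solutions in (0, 60): {17.09, 26.55} minutes.
The first occurrence is t = 17.09 minutes.
The hands form a 26-degree angle at 17.09 minutes past 4:00.

Final answer: 17.09 minutes past 4:00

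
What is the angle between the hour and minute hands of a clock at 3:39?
Hour hand position: 3 x 30 + 39 x 0.5 = 109.5 degrees
Minute hand position: 39 x 6 = 234 degrees
Difference: |109.5 - 234| = 124.5 degrees
The angle between the hands is 124.5 degrees

Final answer: 124.5 degrees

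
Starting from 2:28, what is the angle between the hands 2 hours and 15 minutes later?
First find the time 2 hours and 15 minutes after 2:28.
Total minutes: 2 x 60 + 28 + 2 x 60 + 15 = 283.
283 mod 720 = 283 minutes = 4:43.
Now compute the angle at 4:43:
Hour hand: 4 x 30 + 43 x 0.5 = 141.5 degrees
Minute hand: 43 x 6 = 258 degrees
Difference: |141.5 - 258| = 116.5 degrees
The angle is 116.5 degrees

Final answer: 116.5 degrees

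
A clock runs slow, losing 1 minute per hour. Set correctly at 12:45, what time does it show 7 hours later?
For every 60 true minutes, the faulty clock advances 60 - 1 = 59 minutes.
True elapsed: 7 hours = 420 minutes.
Faulty clock advances: 420 x 59/60 = 413 minutes (drift: 7 minutes behind).
Shown time: 12:45 + 413 minutes = 7:38.

Final answer: 7:38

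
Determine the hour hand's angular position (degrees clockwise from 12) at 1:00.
The hour hand moves 30 degrees per hour and 0.5 degrees per minute.
At 1:00: (1) x 30 + 0 x 0.5 = 30 + 0 = 30 degrees

Final answer: 30 degrees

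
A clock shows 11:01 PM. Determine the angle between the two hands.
Hour hand position: 11 x 30 + 1 x 0.5 = 330.5 degrees
Minute hand position: 1 x 6 = 6 degrees
Difference: |330.5 - 6| = 324.5 degrees
Since 324.5 > 180, the smaller angle is 360 - 324.5 = 35.5 degrees

Final answer: 35.5 degrees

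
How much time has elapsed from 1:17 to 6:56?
From 1:17 to 6:56:
(6 x 60 + 56) - (1 x 60 + 17) = 416 - 77 = 339 minutes
= 5 hours and 39 minutes

Final answer: 5 hours and 39 minutes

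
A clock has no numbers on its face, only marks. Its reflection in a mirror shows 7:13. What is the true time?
Reflection across the vertical (12-6) axis maps a hand at angle A degrees to (360 - A) degrees, which sends a reading of T minutes past 12:00 to (720 - T) minutes past 12:00.
Mirror reads 7:13 = 433 minutes past 12:00.
Actual time: (720 - 433) mod 720 = 287 minutes = 4:47.

Final answer: 4:47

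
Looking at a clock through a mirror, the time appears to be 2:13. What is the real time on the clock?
Reflection across the vertical (12-6) axis maps a hand at angle A degrees to (360 - A) degrees, which sends a reading of T minutes past 12:00 to (720 - T) minutes past 12:00.
Mirror reads 2:13 = 133 minutes past 12:00.
Actual time: (720 - 133) mod 720 = 587 minutes = 9:47.

Final answer: 9:47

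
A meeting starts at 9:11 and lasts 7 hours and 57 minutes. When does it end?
Starting time: 9:11
Adding 57 minutes to 11 minutes: 11 + 57 = 68 minutes = 1 hour and 8 minutes
Adding 7 hours: 9 + 7 + 1 (carry) = 17 - 12 = 5
Final time: 5:08

Final answer: 5:08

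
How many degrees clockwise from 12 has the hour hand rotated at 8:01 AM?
The hour hand moves 30 degrees per hour and 0.5 degrees per minute.
At 8:01: (8) x 30 + 1 x 0.5 = 240 + 0.5 = 240.5 degrees

Final answer: 240.5 degrees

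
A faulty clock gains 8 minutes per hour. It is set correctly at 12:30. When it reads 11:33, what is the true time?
For every 60 true minutes, the faulty clock advances 68 minutes, so 1 faulty-clock minute corresponds to 60/68 true minutes.
From 12:30 to 11:33 on the faulty dial is 663 minutes.
True elapsed: 663 x 60/68 = 585 minutes = 9 hours and 45 minutes.
True time: 12:30 + 9 hours and 45 minutes = 10:15.

Final answer: 10:15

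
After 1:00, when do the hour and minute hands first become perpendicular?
At t minutes past 1:00, the hour hand is at 30 x 1 + 0.5t degrees and the minute hand is at 6t degrees.
The smaller angle between them is 90 degrees when |30H - 5.5t| = 90 or |30H - 5.5t| = 270.
With H = 1, solve 30 x 1 - 5.5t = +/- target for each target:
  t = (30 x 1 - 90) / 5.5 = -10.91 (outside (0, 60))
  t = (30 x 1 + 90) / 5.5 = 21.82
  t = (30 x 1 - 270) / 5.5 = -43.64 (outside (0, 60))
  t = (30 x 1 + 270) / 5.5 = 54.55
Valid solutions in (0, 60): {21.82, 54.55} minutes.
First occurrence: t = 21.82 minutes.
The hands are at right angles at 21.82 minutes past 1:00.

Final answer: 21.82 minutes past 1:00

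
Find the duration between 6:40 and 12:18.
From 6:40 to 12:18:
(12 x 60 + 18) - (6 x 60 + 40) = 738 - 400 = 338 minutes
= 5 hours and 38 minutes

Final answer: 5 hours and 38 minutes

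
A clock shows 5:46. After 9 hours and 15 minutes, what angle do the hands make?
First find the time 9 hours and 15 minutes after 5:46.
Total minutes: 5 x 60 + 46 + 9 x 60 + 15 = 901.
901 mod 720 = 181 minutes = 3:01.
Now compute the angle at 3:01:
Hour hand: 3 x 30 + 1 x 0.5 = 90.5 degrees
Minute hand: 1 x 6 = 6 degrees
Difference: |90.5 - 6| = 84.5 degrees
The angle is 84.5 degrees

Final answer: 84.5 degrees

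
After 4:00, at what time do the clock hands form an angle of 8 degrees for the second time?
At t minutes past 4:00, the hour hand is at 30 x 4 + 0.5t degrees and the minute hand is at 6t degrees.
The smaller angle between them is 8 degrees when |30H - 5.5t| = 8 or |30H - 5.5t| = 352.
With H = 4, solve 30 x 4 - 5.5t = +/- target for each target:
  t = (30 x 4 - 8) / 5.5 = 20.36
  t = (30 x 4 + 8) / 5.5 = 23.27
  t = (30 x 4 - 352) / 5.5 = -42.18 (outside (0, 60))
  t = (30 x 4 + 352) / 5.5 = 85.82 (outside (0, 60))
Valid solutions in (0, 60): {20.36, 23.27} minutes.
The second occurrence is t = 23.27 minutes.
The hands form a 8-degree angle at 23.27 minutes past 4:00.

Final answer: 23.27 minutes past 4:00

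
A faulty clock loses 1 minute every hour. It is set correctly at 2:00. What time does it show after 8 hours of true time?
For every 60 true minutes, the faulty clock advances 60 - 1 = 59 minutes.
True elapsed: 8 hours = 480 minutes.
Faulty clock advances: 480 x 59/60 = 472 minutes (drift: 8 minutes behind).
Shown time: 2:00 + 472 minutes = 9:52.

Final answer: 9:52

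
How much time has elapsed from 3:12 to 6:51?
From 3:12 to 6:51:
(6 x 60 + 51) - (3 x 60 + 12) = 411 - 192 = 219 minutes
= 3 hours and 39 minutes

Final answer: 3 hours and 39 minutes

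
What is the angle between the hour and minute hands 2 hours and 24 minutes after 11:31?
First find the time 2 hours and 24 minutes after 11:31.
Total minutes: 11 x 60 + 31 + 2 x 60 + 24 = 835.
835 mod 720 = 115 minutes = 1:55.
Now compute the angle at 1:55:
Hour hand: 1 x 30 + 55 x 0.5 = 57.5 degrees
Minute hand: 55 x 6 = 330 degrees
Difference: |57.5 - 330| = 272.5 degrees
Smaller angle: 360 - 272.5 = 87.5 degrees

Final answer: 87.5 degrees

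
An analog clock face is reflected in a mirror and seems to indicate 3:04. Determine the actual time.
Reflection across the vertical (12-6) axis maps a hand at angle A degrees to (360 - A) degrees, which sends a reading of T minutes past 12:00 to (720 - T) minutes past 12:00.
Mirror reads 3:04 = 184 minutes past 12:00.
Actual time: (720 - 184) mod 720 = 536 minutes = 8:56.

Final answer: 8:56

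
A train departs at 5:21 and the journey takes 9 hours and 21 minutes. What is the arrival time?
Starting time: 5:21
Adding 21 minutes to 21 minutes: 21 + 21 = 42 minutes
Adding 9 hours: 5 + 9 = 14 - 12 = 2
Final time: 2:42

Final answer: 2:42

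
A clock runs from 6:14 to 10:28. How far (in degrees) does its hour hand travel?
The hour hand moves 0.5 degrees per minute.
Time elapsed: 10:28 - 6:14 = 254 minutes
Angular displacement: 254 x 0.5 = 127 degrees

Final answer: 127 degrees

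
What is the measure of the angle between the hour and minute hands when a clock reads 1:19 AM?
Hour hand position: 1 x 30 + 19 x 0.5 = 39.5 degrees
Minute hand position: 19 x 6 = 114 degrees
Difference: |39.5 - 114| = 74.5 degrees
The angle between the hands is 74.5 degrees

Final answer: 74.5 degrees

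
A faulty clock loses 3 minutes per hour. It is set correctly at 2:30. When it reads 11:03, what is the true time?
For every 60 true minutes, the faulty clock advances 57 minutes, so 1 faulty-clock minute corresponds to 60/57 true minutes.
From 2:30 to 11:03 on the faulty dial is 513 minutes.
True elapsed: 513 x 60/57 = 540 minutes = 9 hours.
True time: 2:30 + 9 hours = 11:30.

Final answer: 11:30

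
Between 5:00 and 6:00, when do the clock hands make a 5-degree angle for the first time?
At t minutes past 5:00, the hour hand is at 30 x 5 + 0.5t degrees and the minute hand is at 6t degrees.
The smaller angle between them is 5 degrees when |30H - 5.5t| = 5 or |30H - 5.5t| = 355.
With H = 5, solve 30 x 5 - 5.5t = +/- target for each target:
  t = (30 x 5 - 5) / 5.5 = 26.36
  t = (30 x 5 + 5) / 5.5 = 28.18
  t = (30 x 5 - 355) / 5.5 = -37.27 (outside (0, 60))
  t = (30 x 5 + 355) / 5.5 = 91.82 (outside (0, 60))
Valid solutions in (0, 60): {26.36, 28.18} minutes.
The first occurrence is t = 26.36 minutes.
The hands form a 5-degree angle at 26.36 minutes past 5:00.

Final answer: 26.36 minutes past 5:00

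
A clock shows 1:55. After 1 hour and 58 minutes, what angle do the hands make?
First find the time 1 hour and 58 minutes after 1:55.
Total minutes: 1 x 60 + 55 + 1 x 60 + 58 = 233.
233 mod 720 = 233 minutes = 3:53.
Now compute the angle at 3:53:
Hour hand: 3 x 30 + 53 x 0.5 = 116.5 degrees
Minute hand: 53 x 6 = 318 degrees
Difference: |116.5 - 318| = 201.5 degrees
Smaller angle: 360 - 201.5 = 158.5 degrees

Final answer: 158.5 degrees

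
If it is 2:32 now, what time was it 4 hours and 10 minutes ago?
Starting time: 2:32 = 152 total minutes past 12:00
Subtracting: 4 hours and 10 minutes = 250 minutes
152 - 250 = -98 (negative, add 12 hours = 720) = 622 minutes
= 10 hours and 22 minutes past 12:00 = 10:22

Final answer: 10:22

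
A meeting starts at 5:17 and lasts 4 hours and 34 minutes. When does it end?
Starting time: 5:17
Adding 34 minutes to 17 minutes: 17 + 34 = 51 minutes
Adding 4 hours: 5 + 4 = 9
Final time: 9:51

Final answer: 9:51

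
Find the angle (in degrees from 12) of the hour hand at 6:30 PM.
The hour hand moves 30 degrees per hour and 0.5 degrees per minute.
At 6:30: (6) x 30 + 30 x 0.5 = 180 + 15 = 195 degrees

Final answer: 195 degrees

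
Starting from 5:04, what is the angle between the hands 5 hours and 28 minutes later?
First find the time 5 hours and 28 minutes after 5:04.
Total minutes: 5 x 60 + 4 + 5 x 60 + 28 = 632.
632 mod 720 = 632 minutes = 10:32.
Now compute the angle at 10:32:
Hour hand: 10 x 30 + 32 x 0.5 = 316 degrees
Minute hand: 32 x 6 = 192 degrees
Difference: |316 - 192| = 124 degrees
The angle is 124 degrees

Final answer: 124 degrees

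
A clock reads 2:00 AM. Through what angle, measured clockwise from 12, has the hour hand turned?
The hour hand moves 30 degrees per hour and 0.5 degrees per minute.
At 2:00: (2) x 30 + 0 x 0.5 = 60 + 0 = 60 degrees

Final answer: 60 degrees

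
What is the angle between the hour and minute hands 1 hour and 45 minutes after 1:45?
First find the time 1 hour and 45 minutes after 1:45.
Total minutes: 1 x 60 + 45 + 1 x 60 + 45 = 210.
210 mod 720 = 210 minutes = 3:30.
Now compute the angle at 3:30:
Hour hand: 3 x 30 + 30 x 0.5 = 105 degrees
Minute hand: 30 x 6 = 180 degrees
Difference: |105 - 180| = 75 degrees
The angle is 75 degrees

Final answer: 75 degrees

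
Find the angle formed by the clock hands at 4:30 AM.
Hour hand position: 4 x 30 + 30 x 0.5 = 135 degrees
Minute hand position: 30 x 6 = 180 degrees
Difference: |135 - 180| = 45 degrees
The angle between the hands is 45 degrees

Final answer: 45 degrees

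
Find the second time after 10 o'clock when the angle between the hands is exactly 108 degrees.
At t minutes past 10:00, the hour hand is at 30 x 10 + 0.5t degrees and the minute hand is at 6t degrees.
The smaller angle between them is 108 degrees when |30H - 5.5t| = 108 or |30H - 5.5t| = 252.
With H = 10, solve 30 x 10 - 5.5t = +/- target for each target:
  t = (30 x 10 - 108) / 5.5 = 34.91
  t = (30 x 10 + 108) / 5.5 = 74.18 (outside (0, 60))
  t = (30 x 10 - 252) / 5.5 = 8.73
  t = (30 x 10 + 252) / 5.5 = 100.36 (outside (0, 60))
Valid solutions in (0, 60): {8.73, 34.91} minutes.
The second occurrence is t = 34.91 minutes.
The hands form a 108-degree angle at 34.91 minutes past 10:00.

Final answer: 34.91 minutes past 10:00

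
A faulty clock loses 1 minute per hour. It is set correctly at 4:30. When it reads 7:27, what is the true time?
For every 60 true minutes, the faulty clock advances 59 minutes, so 1 faulty-clock minute corresponds to 60/59 true minutes.
From 4:30 to 7:27 on the faulty dial is 177 minutes.
True elapsed: 177 x 60/59 = 180 minutes = 3 hours.
True time: 4:30 + 3 hours = 7:30.

Final answer: 7:30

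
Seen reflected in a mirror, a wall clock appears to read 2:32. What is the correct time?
Reflection across the vertical (12-6) axis maps a hand at angle A degrees to (360 - A) degrees, which sends a reading of T minutes past 12:00 to (720 - T) minutes past 12:00.
Mirror reads 2:32 = 152 minutes past 12:00.
Actual time: (720 - 152) mod 720 = 568 minutes = 9:28.

Final answer: 9:28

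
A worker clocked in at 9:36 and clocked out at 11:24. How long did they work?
From 9:36 to 11:24:
(11 x 60 + 24) - (9 x 60 + 36) = 684 - 576 = 108 minutes
= 1 hour and 48 minutes

Final answer: 1 hour and 48 minutes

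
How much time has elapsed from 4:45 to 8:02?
From 4:45 to 8:02:
(8 x 60 + 2) - (4 x 60 + 45) = 482 - 285 = 197 minutes
= 3 hours and 17 minutes

Final answer: 3 hours and 17 minutes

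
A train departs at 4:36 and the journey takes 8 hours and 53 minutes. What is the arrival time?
Starting time: 4:36
Adding 53 minutes to 36 minutes: 36 + 53 = 89 minutes = 1 hour and 29 minutes
Adding 8 hours: 4 + 8 + 1 (carry) = 13 - 12 = 1
Final time: 1:29

Final answer: 1:29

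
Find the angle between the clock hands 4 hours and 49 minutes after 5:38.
First find the time 4 hours and 49 minutes after 5:38.
Total minutes: 5 x 60 + 38 + 4 x 60 + 49 = 627.
627 mod 720 = 627 minutes = 10:27.
Now compute the angle at 10:27:
Hour hand: 10 x 30 + 27 x 0.5 = 313.5 degrees
Minute hand: 27 x 6 = 162 degrees
Difference: |313.5 - 162| = 151.5 degrees
The angle is 151.5 degrees

Final answer: 151.5 degrees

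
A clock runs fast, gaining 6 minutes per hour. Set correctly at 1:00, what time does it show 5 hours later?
For every 60 true minutes, the faulty clock advances 60 + 6 = 66 minutes.
True elapsed: 5 hours = 300 minutes.
Faulty clock advances: 300 x 66/60 = 330 minutes (drift: 30 minutes ahead).
Shown time: 1:00 + 330 minutes = 6:30.

Final answer: 6:30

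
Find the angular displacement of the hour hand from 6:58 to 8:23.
The hour hand moves 0.5 degrees per minute.
Time elapsed: 8:23 - 6:58 = 85 minutes
Angular displacement: 85 x 0.5 = 42.5 degrees

Final answer: 42.5 degrees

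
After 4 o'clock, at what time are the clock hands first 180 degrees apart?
For hands to be 180 degrees apart: |30H - 5.5t| = 180
With H = 4: t = (30 x 4 + 180)/5.5 = 54.55 or t = (30 x 4 - 180)/5.5 = -10.91
First valid solution (0 < t < 60): t = 54.55 minutes
The hands are opposite at 54.55 minutes past 4:00.

Final answer: 54.55 minutes past 4:00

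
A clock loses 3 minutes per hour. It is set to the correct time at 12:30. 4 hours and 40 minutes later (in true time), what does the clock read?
For every 60 true minutes, the faulty clock advances 60 - 3 = 57 minutes.
True elapsed: 4 hours and 40 minutes = 280 minutes.
Faulty clock advances: 280 x 57/60 = 266 minutes (drift: 14 minutes behind).
Shown time: 12:30 + 266 minutes = 4:56.

Final answer: 4:56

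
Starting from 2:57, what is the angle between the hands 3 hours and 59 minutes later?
First find the time 3 hours and 59 minutes after 2:57.
Total minutes: 2 x 60 + 57 + 3 x 60 + 59 = 416.
416 mod 720 = 416 minutes = 6:56.
Now compute the angle at 6:56:
Hour hand: 6 x 30 + 56 x 0.5 = 208 degrees
Minute hand: 56 x 6 = 336 degrees
Difference: |208 - 336| = 128 degrees
The angle is 128 degrees

Final answer: 128 degrees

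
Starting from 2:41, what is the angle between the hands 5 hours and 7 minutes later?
First find the time 5 hours and 7 minutes after 2:41.
Total minutes: 2 x 60 + 41 + 5 x 60 + 7 = 468.
468 mod 720 = 468 minutes = 7:48.
Now compute the angle at 7:48:
Hour hand: 7 x 30 + 48 x 0.5 = 234 degrees
Minute hand: 48 x 6 = 288 degrees
Difference: |234 - 288| = 54 degrees
The angle is 54 degrees

Final answer: 54 degrees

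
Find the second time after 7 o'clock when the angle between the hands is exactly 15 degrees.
At t minutes past 7:00, the hour hand is at 30 x 7 + 0.5t degrees and the minute hand is at 6t degrees.
The smaller angle between them is 15 degrees when |30H - 5.5t| = 15 or |30H - 5.5t| = 345.
With H = 7, solve 30 x 7 - 5.5t = +/- target for each target:
  t = (30 x 7 - 15) / 5.5 = 35.45
  t = (30 x 7 + 15) / 5.5 = 40.91
  t = (30 x 7 - 345) / 5.5 = -24.55 (outside (0, 60))
  t = (30 x 7 + 345) / 5.5 = 100.91 (outside (0, 60))
Valid solutions in (0, 60): {35.45, 40.91} minutes.
The second occurrence is t = 40.91 minutes.
The hands form a 15-degree angle at 40.91 minutes past 7:00.

Final answer: 40.91 minutes past 7:00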